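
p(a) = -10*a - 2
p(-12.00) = 118.00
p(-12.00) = 118.00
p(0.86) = -10.60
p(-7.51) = 73.10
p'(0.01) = -10.00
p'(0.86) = -10.00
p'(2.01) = -10.00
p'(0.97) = -10.00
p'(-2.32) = -10.00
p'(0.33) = -10.00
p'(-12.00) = -10.00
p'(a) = -10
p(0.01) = -2.10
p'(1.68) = -10.00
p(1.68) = -18.80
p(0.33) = -5.30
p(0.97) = -11.70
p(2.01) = -22.10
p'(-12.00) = -10.00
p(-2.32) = 21.20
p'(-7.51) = -10.00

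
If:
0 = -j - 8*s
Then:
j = -8*s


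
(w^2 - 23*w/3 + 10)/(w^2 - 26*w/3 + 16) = (3*w - 5)/(3*w - 8)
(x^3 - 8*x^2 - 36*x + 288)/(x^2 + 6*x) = x - 14 + 48/x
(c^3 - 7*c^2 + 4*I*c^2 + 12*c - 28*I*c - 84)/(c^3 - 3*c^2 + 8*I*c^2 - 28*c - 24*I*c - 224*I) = (c^2 + 4*I*c + 12)/(c^2 + c*(4 + 8*I) + 32*I)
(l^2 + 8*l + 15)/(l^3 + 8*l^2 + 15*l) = 1/l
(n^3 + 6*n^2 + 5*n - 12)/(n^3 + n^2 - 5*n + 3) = (n + 4)/(n - 1)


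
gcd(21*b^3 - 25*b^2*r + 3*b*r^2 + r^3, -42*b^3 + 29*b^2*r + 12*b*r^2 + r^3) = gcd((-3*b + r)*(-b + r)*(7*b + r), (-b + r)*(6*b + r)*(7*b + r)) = -7*b^2 + 6*b*r + r^2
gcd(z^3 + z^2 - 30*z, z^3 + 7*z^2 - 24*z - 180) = z^2 + z - 30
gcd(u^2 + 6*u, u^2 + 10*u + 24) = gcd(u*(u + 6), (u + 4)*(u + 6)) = u + 6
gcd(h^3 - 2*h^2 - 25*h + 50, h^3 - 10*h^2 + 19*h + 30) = h - 5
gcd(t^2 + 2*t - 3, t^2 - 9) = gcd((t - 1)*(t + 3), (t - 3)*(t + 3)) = t + 3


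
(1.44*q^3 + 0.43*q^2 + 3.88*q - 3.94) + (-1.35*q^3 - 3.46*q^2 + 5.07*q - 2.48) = 0.0899999999999999*q^3 - 3.03*q^2 + 8.95*q - 6.42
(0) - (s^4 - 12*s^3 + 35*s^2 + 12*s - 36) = -s^4 + 12*s^3 - 35*s^2 - 12*s + 36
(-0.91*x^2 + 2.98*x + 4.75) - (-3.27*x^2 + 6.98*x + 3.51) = 2.36*x^2 - 4.0*x + 1.24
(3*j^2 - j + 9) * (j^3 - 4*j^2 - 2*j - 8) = 3*j^5 - 13*j^4 + 7*j^3 - 58*j^2 - 10*j - 72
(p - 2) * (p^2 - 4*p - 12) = p^3 - 6*p^2 - 4*p + 24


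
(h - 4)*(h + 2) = h^2 - 2*h - 8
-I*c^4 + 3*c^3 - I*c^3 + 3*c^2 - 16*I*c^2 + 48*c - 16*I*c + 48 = (c - 4*I)*(c + 3*I)*(c + 4*I)*(-I*c - I)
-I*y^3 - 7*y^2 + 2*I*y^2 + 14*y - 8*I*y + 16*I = (y - 2)*(y - 8*I)*(-I*y + 1)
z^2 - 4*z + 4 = (z - 2)^2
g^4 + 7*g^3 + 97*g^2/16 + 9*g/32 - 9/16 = (g - 1/4)*(g + 1/2)*(g + 3/4)*(g + 6)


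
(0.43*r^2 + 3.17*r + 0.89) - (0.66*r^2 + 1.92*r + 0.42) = -0.23*r^2 + 1.25*r + 0.47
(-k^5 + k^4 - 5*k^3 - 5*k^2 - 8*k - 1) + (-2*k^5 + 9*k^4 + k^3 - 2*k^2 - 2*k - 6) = -3*k^5 + 10*k^4 - 4*k^3 - 7*k^2 - 10*k - 7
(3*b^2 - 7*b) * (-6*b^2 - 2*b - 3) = -18*b^4 + 36*b^3 + 5*b^2 + 21*b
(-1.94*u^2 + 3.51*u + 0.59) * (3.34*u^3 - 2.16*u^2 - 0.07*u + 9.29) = -6.4796*u^5 + 15.9138*u^4 - 5.4752*u^3 - 19.5427*u^2 + 32.5666*u + 5.4811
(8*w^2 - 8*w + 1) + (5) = 8*w^2 - 8*w + 6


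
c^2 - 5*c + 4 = (c - 4)*(c - 1)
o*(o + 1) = o^2 + o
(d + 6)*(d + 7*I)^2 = d^3 + 6*d^2 + 14*I*d^2 - 49*d + 84*I*d - 294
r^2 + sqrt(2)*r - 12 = (r - 2*sqrt(2))*(r + 3*sqrt(2))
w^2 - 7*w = w*(w - 7)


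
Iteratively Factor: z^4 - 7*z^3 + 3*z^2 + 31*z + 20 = (z - 4)*(z^3 - 3*z^2 - 9*z - 5) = (z - 4)*(z + 1)*(z^2 - 4*z - 5) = (z - 4)*(z + 1)^2*(z - 5)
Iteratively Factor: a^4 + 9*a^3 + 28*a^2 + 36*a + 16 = (a + 1)*(a^3 + 8*a^2 + 20*a + 16) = (a + 1)*(a + 4)*(a^2 + 4*a + 4) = (a + 1)*(a + 2)*(a + 4)*(a + 2)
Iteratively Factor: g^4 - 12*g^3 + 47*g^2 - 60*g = (g - 4)*(g^3 - 8*g^2 + 15*g) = (g - 5)*(g - 4)*(g^2 - 3*g) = g*(g - 5)*(g - 4)*(g - 3)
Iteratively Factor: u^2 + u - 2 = (u - 1)*(u + 2)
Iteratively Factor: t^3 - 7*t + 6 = (t + 3)*(t^2 - 3*t + 2) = (t - 1)*(t + 3)*(t - 2)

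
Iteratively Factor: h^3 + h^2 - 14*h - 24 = (h - 4)*(h^2 + 5*h + 6) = (h - 4)*(h + 2)*(h + 3)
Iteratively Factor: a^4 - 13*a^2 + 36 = (a - 3)*(a^3 + 3*a^2 - 4*a - 12) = (a - 3)*(a + 3)*(a^2 - 4) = (a - 3)*(a - 2)*(a + 3)*(a + 2)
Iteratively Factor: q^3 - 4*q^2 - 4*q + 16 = (q + 2)*(q^2 - 6*q + 8) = (q - 2)*(q + 2)*(q - 4)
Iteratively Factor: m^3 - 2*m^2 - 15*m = (m + 3)*(m^2 - 5*m) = m*(m + 3)*(m - 5)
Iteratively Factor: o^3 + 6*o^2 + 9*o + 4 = (o + 1)*(o^2 + 5*o + 4) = (o + 1)*(o + 4)*(o + 1)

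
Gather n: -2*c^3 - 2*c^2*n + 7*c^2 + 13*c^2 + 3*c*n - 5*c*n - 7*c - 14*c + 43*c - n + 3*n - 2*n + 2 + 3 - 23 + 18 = -2*c^3 + 20*c^2 + 22*c + n*(-2*c^2 - 2*c)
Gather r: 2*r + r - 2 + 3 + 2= 3*r + 3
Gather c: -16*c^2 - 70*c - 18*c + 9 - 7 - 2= -16*c^2 - 88*c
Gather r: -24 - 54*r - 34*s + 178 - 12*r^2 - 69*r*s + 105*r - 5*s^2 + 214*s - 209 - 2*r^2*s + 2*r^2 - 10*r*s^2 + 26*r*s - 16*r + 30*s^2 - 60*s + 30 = r^2*(-2*s - 10) + r*(-10*s^2 - 43*s + 35) + 25*s^2 + 120*s - 25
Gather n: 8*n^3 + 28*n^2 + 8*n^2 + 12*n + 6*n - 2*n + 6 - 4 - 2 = 8*n^3 + 36*n^2 + 16*n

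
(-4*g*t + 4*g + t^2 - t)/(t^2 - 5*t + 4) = (-4*g + t)/(t - 4)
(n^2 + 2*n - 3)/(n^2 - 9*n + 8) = (n + 3)/(n - 8)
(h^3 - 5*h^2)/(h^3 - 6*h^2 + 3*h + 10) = h^2/(h^2 - h - 2)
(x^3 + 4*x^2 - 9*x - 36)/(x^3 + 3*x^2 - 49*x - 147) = (x^2 + x - 12)/(x^2 - 49)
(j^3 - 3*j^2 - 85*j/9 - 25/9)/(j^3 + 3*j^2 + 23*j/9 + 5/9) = (j - 5)/(j + 1)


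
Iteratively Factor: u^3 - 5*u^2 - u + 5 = (u + 1)*(u^2 - 6*u + 5) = (u - 1)*(u + 1)*(u - 5)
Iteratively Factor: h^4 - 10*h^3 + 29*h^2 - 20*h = (h - 5)*(h^3 - 5*h^2 + 4*h) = h*(h - 5)*(h^2 - 5*h + 4) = h*(h - 5)*(h - 4)*(h - 1)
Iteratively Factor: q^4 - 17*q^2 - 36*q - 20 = (q + 2)*(q^3 - 2*q^2 - 13*q - 10) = (q + 1)*(q + 2)*(q^2 - 3*q - 10) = (q - 5)*(q + 1)*(q + 2)*(q + 2)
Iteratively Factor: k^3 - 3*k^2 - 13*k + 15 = (k - 5)*(k^2 + 2*k - 3) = (k - 5)*(k - 1)*(k + 3)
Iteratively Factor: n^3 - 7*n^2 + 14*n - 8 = (n - 4)*(n^2 - 3*n + 2) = (n - 4)*(n - 1)*(n - 2)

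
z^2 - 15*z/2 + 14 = (z - 4)*(z - 7/2)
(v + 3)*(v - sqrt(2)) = v^2 - sqrt(2)*v + 3*v - 3*sqrt(2)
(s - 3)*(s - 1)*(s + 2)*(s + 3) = s^4 + s^3 - 11*s^2 - 9*s + 18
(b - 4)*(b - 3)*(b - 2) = b^3 - 9*b^2 + 26*b - 24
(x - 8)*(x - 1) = x^2 - 9*x + 8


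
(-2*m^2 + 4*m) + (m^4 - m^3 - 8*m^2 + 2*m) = m^4 - m^3 - 10*m^2 + 6*m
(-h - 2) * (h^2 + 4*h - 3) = -h^3 - 6*h^2 - 5*h + 6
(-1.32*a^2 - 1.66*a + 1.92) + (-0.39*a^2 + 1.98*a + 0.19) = -1.71*a^2 + 0.32*a + 2.11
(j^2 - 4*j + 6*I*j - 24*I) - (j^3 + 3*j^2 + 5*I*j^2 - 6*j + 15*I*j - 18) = -j^3 - 2*j^2 - 5*I*j^2 + 2*j - 9*I*j + 18 - 24*I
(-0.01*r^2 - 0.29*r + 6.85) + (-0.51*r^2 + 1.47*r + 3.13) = -0.52*r^2 + 1.18*r + 9.98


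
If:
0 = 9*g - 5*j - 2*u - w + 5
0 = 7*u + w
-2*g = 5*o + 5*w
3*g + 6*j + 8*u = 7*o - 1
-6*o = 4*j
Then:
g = -1155/2329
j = 168/2329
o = -112/2329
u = -82/2329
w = 574/2329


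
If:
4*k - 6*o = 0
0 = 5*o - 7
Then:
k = 21/10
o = 7/5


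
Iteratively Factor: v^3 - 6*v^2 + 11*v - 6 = (v - 1)*(v^2 - 5*v + 6) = (v - 3)*(v - 1)*(v - 2)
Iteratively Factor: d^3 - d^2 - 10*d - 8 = (d + 2)*(d^2 - 3*d - 4) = (d - 4)*(d + 2)*(d + 1)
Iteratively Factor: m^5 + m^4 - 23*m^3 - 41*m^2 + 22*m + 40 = (m + 2)*(m^4 - m^3 - 21*m^2 + m + 20) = (m + 2)*(m + 4)*(m^3 - 5*m^2 - m + 5) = (m - 1)*(m + 2)*(m + 4)*(m^2 - 4*m - 5) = (m - 1)*(m + 1)*(m + 2)*(m + 4)*(m - 5)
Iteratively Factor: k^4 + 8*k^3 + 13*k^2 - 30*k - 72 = (k + 4)*(k^3 + 4*k^2 - 3*k - 18) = (k + 3)*(k + 4)*(k^2 + k - 6) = (k - 2)*(k + 3)*(k + 4)*(k + 3)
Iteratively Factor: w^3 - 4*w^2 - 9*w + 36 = (w + 3)*(w^2 - 7*w + 12) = (w - 3)*(w + 3)*(w - 4)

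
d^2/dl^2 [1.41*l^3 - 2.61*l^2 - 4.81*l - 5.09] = 8.46*l - 5.22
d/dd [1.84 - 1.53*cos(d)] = 1.53*sin(d)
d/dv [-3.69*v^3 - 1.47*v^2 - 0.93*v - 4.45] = -11.07*v^2 - 2.94*v - 0.93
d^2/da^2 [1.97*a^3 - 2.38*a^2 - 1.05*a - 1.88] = 11.82*a - 4.76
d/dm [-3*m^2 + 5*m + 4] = 5 - 6*m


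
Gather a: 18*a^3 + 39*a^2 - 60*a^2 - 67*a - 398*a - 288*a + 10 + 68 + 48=18*a^3 - 21*a^2 - 753*a + 126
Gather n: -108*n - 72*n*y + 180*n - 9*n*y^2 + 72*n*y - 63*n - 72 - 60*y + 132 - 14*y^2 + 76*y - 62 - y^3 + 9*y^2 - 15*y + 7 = n*(9 - 9*y^2) - y^3 - 5*y^2 + y + 5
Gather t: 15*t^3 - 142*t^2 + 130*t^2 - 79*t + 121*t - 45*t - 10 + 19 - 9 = 15*t^3 - 12*t^2 - 3*t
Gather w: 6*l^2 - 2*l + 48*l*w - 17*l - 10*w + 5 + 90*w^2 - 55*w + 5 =6*l^2 - 19*l + 90*w^2 + w*(48*l - 65) + 10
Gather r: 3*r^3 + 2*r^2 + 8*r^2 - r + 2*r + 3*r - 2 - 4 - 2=3*r^3 + 10*r^2 + 4*r - 8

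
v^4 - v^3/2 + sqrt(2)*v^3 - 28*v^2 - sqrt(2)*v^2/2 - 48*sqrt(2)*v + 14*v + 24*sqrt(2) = (v - 1/2)*(v - 4*sqrt(2))*(v + 2*sqrt(2))*(v + 3*sqrt(2))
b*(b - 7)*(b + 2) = b^3 - 5*b^2 - 14*b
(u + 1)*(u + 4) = u^2 + 5*u + 4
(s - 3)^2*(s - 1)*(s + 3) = s^4 - 4*s^3 - 6*s^2 + 36*s - 27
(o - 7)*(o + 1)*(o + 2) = o^3 - 4*o^2 - 19*o - 14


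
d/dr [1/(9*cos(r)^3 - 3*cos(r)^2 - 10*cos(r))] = (27*sin(r) - 10*sin(r)/cos(r)^2 - 6*tan(r))/(9*sin(r)^2 + 3*cos(r) + 1)^2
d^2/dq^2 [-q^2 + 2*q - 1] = -2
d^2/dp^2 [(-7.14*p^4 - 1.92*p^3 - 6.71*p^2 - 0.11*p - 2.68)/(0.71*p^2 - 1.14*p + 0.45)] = (-7.198548*p^6 + 34.674696*p^5 - 69.362244*p^4 + 43.868486*p^3 - 6.68329800000001*p^2 + 10.893222*p - 8.083746)/(0.357911*p^6 - 1.724022*p^5 + 3.448683*p^4 - 3.666924*p^3 + 2.185785*p^2 - 0.69255*p + 0.091125)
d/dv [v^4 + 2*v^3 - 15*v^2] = 2*v*(2*v^2 + 3*v - 15)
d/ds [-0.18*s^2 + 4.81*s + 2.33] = 4.81 - 0.36*s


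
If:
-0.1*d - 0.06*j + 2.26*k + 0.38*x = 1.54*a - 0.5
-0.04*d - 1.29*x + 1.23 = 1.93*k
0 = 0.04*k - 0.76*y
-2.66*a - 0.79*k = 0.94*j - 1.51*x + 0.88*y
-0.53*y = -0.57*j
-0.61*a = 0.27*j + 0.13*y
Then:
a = -0.01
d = 12.15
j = 0.01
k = 0.29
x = 0.15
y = 0.02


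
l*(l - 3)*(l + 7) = l^3 + 4*l^2 - 21*l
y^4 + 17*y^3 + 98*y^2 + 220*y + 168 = (y + 2)^2*(y + 6)*(y + 7)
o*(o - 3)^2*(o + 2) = o^4 - 4*o^3 - 3*o^2 + 18*o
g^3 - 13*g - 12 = (g - 4)*(g + 1)*(g + 3)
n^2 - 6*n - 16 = (n - 8)*(n + 2)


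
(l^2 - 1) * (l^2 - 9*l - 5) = l^4 - 9*l^3 - 6*l^2 + 9*l + 5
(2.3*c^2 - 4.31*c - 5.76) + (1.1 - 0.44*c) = 2.3*c^2 - 4.75*c - 4.66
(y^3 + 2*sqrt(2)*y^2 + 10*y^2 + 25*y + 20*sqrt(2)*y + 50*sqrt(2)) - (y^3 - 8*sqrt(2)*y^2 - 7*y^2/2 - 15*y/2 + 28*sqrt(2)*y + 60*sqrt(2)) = 27*y^2/2 + 10*sqrt(2)*y^2 - 8*sqrt(2)*y + 65*y/2 - 10*sqrt(2)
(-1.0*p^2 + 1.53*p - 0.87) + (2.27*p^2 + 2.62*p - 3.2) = 1.27*p^2 + 4.15*p - 4.07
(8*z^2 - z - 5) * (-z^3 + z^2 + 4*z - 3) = -8*z^5 + 9*z^4 + 36*z^3 - 33*z^2 - 17*z + 15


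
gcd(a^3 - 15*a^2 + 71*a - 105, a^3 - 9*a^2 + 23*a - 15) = a^2 - 8*a + 15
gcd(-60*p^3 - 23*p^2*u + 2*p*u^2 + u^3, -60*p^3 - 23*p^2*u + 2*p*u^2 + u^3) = 60*p^3 + 23*p^2*u - 2*p*u^2 - u^3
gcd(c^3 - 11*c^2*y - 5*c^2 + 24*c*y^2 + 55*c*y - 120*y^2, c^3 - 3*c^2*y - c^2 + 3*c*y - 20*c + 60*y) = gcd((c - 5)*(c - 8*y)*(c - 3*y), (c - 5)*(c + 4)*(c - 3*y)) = -c^2 + 3*c*y + 5*c - 15*y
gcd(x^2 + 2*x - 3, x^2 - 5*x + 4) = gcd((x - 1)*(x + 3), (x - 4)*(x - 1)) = x - 1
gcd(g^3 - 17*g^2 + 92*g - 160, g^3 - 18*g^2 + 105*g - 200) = g^2 - 13*g + 40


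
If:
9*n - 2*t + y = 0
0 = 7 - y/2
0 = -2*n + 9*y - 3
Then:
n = 123/2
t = 1135/4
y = 14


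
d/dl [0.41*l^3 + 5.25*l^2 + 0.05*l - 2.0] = 1.23*l^2 + 10.5*l + 0.05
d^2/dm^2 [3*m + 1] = 0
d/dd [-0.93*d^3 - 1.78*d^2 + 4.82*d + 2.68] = -2.79*d^2 - 3.56*d + 4.82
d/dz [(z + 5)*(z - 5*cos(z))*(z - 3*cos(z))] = (z + 5)*(z - 5*cos(z))*(3*sin(z) + 1) + (z + 5)*(z - 3*cos(z))*(5*sin(z) + 1) + (z - 5*cos(z))*(z - 3*cos(z))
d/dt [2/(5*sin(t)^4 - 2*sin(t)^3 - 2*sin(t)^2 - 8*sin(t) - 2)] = 4*(-10*sin(t)^3 + 3*sin(t)^2 + 2*sin(t) + 4)*cos(t)/(-5*sin(t)^4 + 2*sin(t)^3 + 2*sin(t)^2 + 8*sin(t) + 2)^2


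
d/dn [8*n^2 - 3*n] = 16*n - 3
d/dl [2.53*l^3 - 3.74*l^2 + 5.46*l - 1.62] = 7.59*l^2 - 7.48*l + 5.46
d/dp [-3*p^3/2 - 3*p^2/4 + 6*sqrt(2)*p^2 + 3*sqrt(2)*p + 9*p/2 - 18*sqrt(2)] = -9*p^2/2 - 3*p/2 + 12*sqrt(2)*p + 3*sqrt(2) + 9/2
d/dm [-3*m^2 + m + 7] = 1 - 6*m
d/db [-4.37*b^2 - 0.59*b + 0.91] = -8.74*b - 0.59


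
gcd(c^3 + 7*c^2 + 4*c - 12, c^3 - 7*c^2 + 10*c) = 1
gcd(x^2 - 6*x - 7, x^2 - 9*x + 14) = x - 7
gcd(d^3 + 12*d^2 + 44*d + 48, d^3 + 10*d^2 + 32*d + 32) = d^2 + 6*d + 8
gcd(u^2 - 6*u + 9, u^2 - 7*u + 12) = u - 3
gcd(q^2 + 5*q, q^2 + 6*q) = q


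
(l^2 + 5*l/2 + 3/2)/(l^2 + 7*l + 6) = (l + 3/2)/(l + 6)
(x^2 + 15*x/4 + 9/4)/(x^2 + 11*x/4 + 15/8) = 2*(4*x^2 + 15*x + 9)/(8*x^2 + 22*x + 15)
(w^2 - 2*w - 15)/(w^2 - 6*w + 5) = (w + 3)/(w - 1)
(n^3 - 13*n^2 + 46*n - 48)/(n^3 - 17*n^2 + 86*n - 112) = (n - 3)/(n - 7)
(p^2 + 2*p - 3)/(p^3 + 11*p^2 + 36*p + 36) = (p - 1)/(p^2 + 8*p + 12)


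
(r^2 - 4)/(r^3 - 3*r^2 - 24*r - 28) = (r - 2)/(r^2 - 5*r - 14)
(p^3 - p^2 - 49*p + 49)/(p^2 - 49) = p - 1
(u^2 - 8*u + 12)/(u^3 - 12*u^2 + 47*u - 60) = (u^2 - 8*u + 12)/(u^3 - 12*u^2 + 47*u - 60)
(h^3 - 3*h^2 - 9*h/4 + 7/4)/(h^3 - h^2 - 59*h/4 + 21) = (2*h^2 + h - 1)/(2*h^2 + 5*h - 12)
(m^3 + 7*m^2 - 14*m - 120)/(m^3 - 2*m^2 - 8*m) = (m^2 + 11*m + 30)/(m*(m + 2))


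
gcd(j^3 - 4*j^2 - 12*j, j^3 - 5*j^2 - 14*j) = j^2 + 2*j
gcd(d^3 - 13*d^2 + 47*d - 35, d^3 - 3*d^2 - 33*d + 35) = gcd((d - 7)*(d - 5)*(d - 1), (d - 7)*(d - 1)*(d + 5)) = d^2 - 8*d + 7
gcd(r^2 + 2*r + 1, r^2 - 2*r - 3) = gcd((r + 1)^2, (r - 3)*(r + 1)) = r + 1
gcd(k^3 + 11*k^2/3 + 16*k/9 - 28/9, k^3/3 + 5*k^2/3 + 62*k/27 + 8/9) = 1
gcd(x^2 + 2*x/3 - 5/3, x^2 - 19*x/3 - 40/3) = x + 5/3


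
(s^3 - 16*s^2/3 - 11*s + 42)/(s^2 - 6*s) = s + 2/3 - 7/s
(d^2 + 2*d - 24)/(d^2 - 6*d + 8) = (d + 6)/(d - 2)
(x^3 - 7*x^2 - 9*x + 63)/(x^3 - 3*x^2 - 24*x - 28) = (x^2 - 9)/(x^2 + 4*x + 4)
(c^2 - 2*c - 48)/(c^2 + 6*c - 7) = (c^2 - 2*c - 48)/(c^2 + 6*c - 7)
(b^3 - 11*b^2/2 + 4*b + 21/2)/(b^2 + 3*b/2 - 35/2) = (b^2 - 2*b - 3)/(b + 5)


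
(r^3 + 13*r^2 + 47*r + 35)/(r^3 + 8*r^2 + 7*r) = (r + 5)/r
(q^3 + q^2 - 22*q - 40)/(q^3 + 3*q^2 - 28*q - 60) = (q + 4)/(q + 6)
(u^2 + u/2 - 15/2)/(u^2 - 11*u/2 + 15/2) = (u + 3)/(u - 3)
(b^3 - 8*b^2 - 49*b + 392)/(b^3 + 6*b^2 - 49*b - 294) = (b - 8)/(b + 6)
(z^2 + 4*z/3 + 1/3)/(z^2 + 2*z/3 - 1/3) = (3*z + 1)/(3*z - 1)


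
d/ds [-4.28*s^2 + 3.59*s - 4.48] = 3.59 - 8.56*s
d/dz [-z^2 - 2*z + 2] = -2*z - 2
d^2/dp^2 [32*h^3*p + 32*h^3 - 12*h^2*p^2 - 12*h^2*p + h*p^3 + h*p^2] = 2*h*(-12*h + 3*p + 1)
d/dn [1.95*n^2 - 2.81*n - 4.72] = 3.9*n - 2.81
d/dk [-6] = 0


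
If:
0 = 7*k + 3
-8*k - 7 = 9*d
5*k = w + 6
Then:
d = -25/63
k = -3/7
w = -57/7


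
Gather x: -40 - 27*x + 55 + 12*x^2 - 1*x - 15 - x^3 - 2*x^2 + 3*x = -x^3 + 10*x^2 - 25*x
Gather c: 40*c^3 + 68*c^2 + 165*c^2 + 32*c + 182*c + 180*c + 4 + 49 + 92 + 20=40*c^3 + 233*c^2 + 394*c + 165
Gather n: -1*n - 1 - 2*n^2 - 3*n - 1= -2*n^2 - 4*n - 2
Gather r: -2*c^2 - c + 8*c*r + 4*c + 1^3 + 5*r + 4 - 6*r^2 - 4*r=-2*c^2 + 3*c - 6*r^2 + r*(8*c + 1) + 5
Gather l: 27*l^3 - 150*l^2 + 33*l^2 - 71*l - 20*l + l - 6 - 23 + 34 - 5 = 27*l^3 - 117*l^2 - 90*l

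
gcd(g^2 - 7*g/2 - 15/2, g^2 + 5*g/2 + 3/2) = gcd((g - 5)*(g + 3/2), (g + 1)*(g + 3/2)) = g + 3/2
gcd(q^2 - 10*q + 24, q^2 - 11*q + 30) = q - 6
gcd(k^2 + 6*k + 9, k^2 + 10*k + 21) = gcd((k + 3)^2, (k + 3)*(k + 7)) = k + 3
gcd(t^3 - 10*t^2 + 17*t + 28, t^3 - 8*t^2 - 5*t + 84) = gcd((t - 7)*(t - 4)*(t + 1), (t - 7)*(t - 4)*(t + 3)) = t^2 - 11*t + 28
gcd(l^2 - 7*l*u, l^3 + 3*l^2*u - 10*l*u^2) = l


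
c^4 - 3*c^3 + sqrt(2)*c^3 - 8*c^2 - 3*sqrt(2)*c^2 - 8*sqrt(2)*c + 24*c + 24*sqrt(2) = (c - 3)*(c - 2*sqrt(2))*(c + sqrt(2))*(c + 2*sqrt(2))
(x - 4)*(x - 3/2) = x^2 - 11*x/2 + 6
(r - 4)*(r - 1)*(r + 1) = r^3 - 4*r^2 - r + 4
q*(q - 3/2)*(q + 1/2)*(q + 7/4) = q^4 + 3*q^3/4 - 5*q^2/2 - 21*q/16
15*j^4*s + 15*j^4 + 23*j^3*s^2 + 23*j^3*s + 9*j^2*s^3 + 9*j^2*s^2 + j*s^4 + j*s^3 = (j + s)*(3*j + s)*(5*j + s)*(j*s + j)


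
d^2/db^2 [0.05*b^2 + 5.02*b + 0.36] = 0.100000000000000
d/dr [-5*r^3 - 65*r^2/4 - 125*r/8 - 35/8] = -15*r^2 - 65*r/2 - 125/8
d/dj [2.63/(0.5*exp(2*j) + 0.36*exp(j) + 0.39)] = (-2.63*exp(j) - 0.9468)*exp(j)/(0.5*exp(2*j) + 0.36*exp(j) + 0.39)^2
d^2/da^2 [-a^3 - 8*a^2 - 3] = -6*a - 16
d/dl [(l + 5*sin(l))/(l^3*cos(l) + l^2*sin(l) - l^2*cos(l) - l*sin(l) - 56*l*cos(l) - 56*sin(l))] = (l^4*sin(l) - l^3*sin(l) - 3*l^3*cos(l) + 5*l^3 - 57*l^2*sin(l) - 15*l^2*sin(2*l)/2 + 2*l^2*cos(l) - 5*l^2 + 5*sqrt(2)*l*sin(2*l + pi/4) + 56*l*cos(l) - 285*l - 56*sin(l) + 140*sin(2*l) - 5*cos(2*l)/2 + 5/2)/((l - 8)^2*(l + 7)^2*(l*cos(l) + sin(l))^2)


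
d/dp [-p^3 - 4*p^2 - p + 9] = -3*p^2 - 8*p - 1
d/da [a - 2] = 1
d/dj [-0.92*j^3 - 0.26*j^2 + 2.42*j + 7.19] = -2.76*j^2 - 0.52*j + 2.42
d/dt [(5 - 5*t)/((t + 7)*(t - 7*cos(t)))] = 5*((t - 1)*(t + 7)*(7*sin(t) + 1) + (t - 1)*(t - 7*cos(t)) - (t + 7)*(t - 7*cos(t)))/((t + 7)^2*(t - 7*cos(t))^2)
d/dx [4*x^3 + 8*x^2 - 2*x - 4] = 12*x^2 + 16*x - 2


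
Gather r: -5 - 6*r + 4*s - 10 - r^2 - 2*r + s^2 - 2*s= -r^2 - 8*r + s^2 + 2*s - 15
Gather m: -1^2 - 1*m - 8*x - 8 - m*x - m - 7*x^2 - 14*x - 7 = m*(-x - 2) - 7*x^2 - 22*x - 16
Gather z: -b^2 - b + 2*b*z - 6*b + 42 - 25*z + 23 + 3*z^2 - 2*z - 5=-b^2 - 7*b + 3*z^2 + z*(2*b - 27) + 60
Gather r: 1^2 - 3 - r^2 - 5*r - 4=-r^2 - 5*r - 6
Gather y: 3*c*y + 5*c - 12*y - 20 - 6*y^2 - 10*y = 5*c - 6*y^2 + y*(3*c - 22) - 20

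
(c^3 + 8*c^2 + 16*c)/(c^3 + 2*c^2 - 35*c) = (c^2 + 8*c + 16)/(c^2 + 2*c - 35)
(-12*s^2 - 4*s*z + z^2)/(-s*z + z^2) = (12*s^2 + 4*s*z - z^2)/(z*(s - z))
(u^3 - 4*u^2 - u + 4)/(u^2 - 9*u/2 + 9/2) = 2*(u^3 - 4*u^2 - u + 4)/(2*u^2 - 9*u + 9)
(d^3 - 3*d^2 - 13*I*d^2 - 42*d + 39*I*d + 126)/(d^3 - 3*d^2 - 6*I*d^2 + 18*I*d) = (d - 7*I)/d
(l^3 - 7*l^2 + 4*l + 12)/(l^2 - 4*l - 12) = (l^2 - l - 2)/(l + 2)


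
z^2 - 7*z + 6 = (z - 6)*(z - 1)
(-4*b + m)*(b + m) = -4*b^2 - 3*b*m + m^2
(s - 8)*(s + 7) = s^2 - s - 56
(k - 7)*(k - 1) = k^2 - 8*k + 7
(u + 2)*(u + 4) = u^2 + 6*u + 8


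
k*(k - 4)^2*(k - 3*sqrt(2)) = k^4 - 8*k^3 - 3*sqrt(2)*k^3 + 16*k^2 + 24*sqrt(2)*k^2 - 48*sqrt(2)*k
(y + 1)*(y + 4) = y^2 + 5*y + 4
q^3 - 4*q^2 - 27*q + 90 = (q - 6)*(q - 3)*(q + 5)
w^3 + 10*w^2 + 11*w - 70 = (w - 2)*(w + 5)*(w + 7)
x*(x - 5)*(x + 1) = x^3 - 4*x^2 - 5*x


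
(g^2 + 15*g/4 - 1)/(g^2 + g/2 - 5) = (4*g^2 + 15*g - 4)/(2*(2*g^2 + g - 10))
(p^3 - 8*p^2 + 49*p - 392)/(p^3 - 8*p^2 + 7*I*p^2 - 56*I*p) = (p - 7*I)/p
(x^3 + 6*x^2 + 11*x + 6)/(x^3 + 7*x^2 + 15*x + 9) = (x + 2)/(x + 3)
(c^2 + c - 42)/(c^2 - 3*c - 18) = (c + 7)/(c + 3)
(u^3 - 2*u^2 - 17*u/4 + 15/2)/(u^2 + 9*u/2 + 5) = (4*u^2 - 16*u + 15)/(2*(2*u + 5))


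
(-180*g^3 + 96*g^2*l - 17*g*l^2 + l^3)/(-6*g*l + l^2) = 30*g^2/l - 11*g + l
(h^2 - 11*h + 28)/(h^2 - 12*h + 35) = (h - 4)/(h - 5)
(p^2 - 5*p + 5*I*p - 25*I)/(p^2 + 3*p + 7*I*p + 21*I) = (p^2 + 5*p*(-1 + I) - 25*I)/(p^2 + p*(3 + 7*I) + 21*I)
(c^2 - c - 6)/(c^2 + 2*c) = (c - 3)/c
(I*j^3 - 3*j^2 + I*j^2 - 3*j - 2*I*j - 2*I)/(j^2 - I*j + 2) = (I*j^2 + j*(-2 + I) - 2)/(j - 2*I)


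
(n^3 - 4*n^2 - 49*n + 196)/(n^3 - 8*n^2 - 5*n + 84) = (n + 7)/(n + 3)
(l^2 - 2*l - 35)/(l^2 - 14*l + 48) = (l^2 - 2*l - 35)/(l^2 - 14*l + 48)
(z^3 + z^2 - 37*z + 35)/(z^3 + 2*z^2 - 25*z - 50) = (z^2 + 6*z - 7)/(z^2 + 7*z + 10)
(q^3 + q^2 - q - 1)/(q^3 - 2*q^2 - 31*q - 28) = (q^2 - 1)/(q^2 - 3*q - 28)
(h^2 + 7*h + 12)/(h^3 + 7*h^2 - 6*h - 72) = (h + 3)/(h^2 + 3*h - 18)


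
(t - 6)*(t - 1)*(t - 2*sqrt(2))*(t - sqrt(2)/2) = t^4 - 7*t^3 - 5*sqrt(2)*t^3/2 + 8*t^2 + 35*sqrt(2)*t^2/2 - 15*sqrt(2)*t - 14*t + 12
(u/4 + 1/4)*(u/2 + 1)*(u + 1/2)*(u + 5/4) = u^4/8 + 19*u^3/32 + 63*u^2/64 + 43*u/64 + 5/32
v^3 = v^3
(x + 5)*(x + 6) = x^2 + 11*x + 30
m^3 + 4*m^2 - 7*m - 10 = (m - 2)*(m + 1)*(m + 5)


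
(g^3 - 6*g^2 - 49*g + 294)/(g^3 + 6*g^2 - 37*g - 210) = (g - 7)/(g + 5)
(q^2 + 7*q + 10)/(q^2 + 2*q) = (q + 5)/q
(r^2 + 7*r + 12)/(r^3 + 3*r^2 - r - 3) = (r + 4)/(r^2 - 1)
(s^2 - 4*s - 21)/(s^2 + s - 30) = (s^2 - 4*s - 21)/(s^2 + s - 30)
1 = 1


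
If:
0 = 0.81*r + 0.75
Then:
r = -0.93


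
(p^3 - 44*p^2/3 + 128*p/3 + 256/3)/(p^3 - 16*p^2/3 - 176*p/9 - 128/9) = 3*(p - 8)/(3*p + 4)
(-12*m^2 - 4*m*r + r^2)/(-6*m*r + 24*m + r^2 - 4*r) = (2*m + r)/(r - 4)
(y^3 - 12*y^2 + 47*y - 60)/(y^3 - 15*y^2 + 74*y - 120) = (y - 3)/(y - 6)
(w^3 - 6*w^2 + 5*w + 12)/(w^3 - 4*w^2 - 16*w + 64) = (w^2 - 2*w - 3)/(w^2 - 16)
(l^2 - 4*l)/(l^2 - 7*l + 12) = l/(l - 3)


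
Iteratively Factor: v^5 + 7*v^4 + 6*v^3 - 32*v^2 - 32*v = (v + 1)*(v^4 + 6*v^3 - 32*v) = (v + 1)*(v + 4)*(v^3 + 2*v^2 - 8*v) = (v - 2)*(v + 1)*(v + 4)*(v^2 + 4*v) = (v - 2)*(v + 1)*(v + 4)^2*(v)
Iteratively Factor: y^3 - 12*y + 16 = (y - 2)*(y^2 + 2*y - 8) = (y - 2)^2*(y + 4)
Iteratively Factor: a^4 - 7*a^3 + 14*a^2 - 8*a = (a - 2)*(a^3 - 5*a^2 + 4*a) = (a - 2)*(a - 1)*(a^2 - 4*a) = a*(a - 2)*(a - 1)*(a - 4)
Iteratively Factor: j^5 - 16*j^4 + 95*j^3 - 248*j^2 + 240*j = (j - 4)*(j^4 - 12*j^3 + 47*j^2 - 60*j) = (j - 4)*(j - 3)*(j^3 - 9*j^2 + 20*j) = (j - 4)^2*(j - 3)*(j^2 - 5*j) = j*(j - 4)^2*(j - 3)*(j - 5)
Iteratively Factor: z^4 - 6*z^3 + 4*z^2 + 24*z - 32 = (z + 2)*(z^3 - 8*z^2 + 20*z - 16) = (z - 4)*(z + 2)*(z^2 - 4*z + 4) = (z - 4)*(z - 2)*(z + 2)*(z - 2)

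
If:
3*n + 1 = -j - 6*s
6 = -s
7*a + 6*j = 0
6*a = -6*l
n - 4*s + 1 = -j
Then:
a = 330/7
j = -55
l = -330/7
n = 30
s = -6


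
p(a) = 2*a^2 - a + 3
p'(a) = 4*a - 1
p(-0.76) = 4.92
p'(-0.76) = -4.04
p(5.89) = 66.49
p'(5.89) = 22.56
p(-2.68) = 20.04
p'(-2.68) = -11.72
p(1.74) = 7.32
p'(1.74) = 5.96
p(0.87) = 3.64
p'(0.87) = 2.48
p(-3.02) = 24.26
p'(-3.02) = -13.08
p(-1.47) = 8.79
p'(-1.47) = -6.88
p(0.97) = 3.91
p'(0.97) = 2.88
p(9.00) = 156.00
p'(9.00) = 35.00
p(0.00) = 3.00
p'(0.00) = -1.00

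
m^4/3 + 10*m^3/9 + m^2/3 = m^2*(m/3 + 1)*(m + 1/3)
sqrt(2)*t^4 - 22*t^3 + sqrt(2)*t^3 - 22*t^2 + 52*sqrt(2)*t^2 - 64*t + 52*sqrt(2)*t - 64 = (t - 8*sqrt(2))*(t - 2*sqrt(2))*(t - sqrt(2))*(sqrt(2)*t + sqrt(2))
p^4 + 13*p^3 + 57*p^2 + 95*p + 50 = (p + 1)*(p + 2)*(p + 5)^2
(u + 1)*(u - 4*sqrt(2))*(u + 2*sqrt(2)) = u^3 - 2*sqrt(2)*u^2 + u^2 - 16*u - 2*sqrt(2)*u - 16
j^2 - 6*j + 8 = (j - 4)*(j - 2)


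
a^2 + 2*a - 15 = (a - 3)*(a + 5)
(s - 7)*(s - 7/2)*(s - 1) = s^3 - 23*s^2/2 + 35*s - 49/2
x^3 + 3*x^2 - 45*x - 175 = (x - 7)*(x + 5)^2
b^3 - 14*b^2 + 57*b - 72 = (b - 8)*(b - 3)^2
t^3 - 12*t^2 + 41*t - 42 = (t - 7)*(t - 3)*(t - 2)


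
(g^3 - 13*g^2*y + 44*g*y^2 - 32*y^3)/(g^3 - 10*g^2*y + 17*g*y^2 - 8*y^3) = (-g + 4*y)/(-g + y)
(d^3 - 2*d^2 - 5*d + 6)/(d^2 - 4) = (d^2 - 4*d + 3)/(d - 2)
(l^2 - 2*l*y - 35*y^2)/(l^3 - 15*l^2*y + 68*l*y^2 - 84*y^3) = (l + 5*y)/(l^2 - 8*l*y + 12*y^2)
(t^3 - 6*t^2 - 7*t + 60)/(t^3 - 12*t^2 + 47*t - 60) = (t + 3)/(t - 3)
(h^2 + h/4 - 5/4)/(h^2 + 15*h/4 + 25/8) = 2*(h - 1)/(2*h + 5)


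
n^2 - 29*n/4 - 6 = (n - 8)*(n + 3/4)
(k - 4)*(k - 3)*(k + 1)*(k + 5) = k^4 - k^3 - 25*k^2 + 37*k + 60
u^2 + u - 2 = (u - 1)*(u + 2)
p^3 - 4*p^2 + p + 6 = (p - 3)*(p - 2)*(p + 1)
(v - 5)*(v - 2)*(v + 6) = v^3 - v^2 - 32*v + 60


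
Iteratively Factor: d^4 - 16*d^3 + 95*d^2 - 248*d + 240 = (d - 5)*(d^3 - 11*d^2 + 40*d - 48) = (d - 5)*(d - 4)*(d^2 - 7*d + 12) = (d - 5)*(d - 4)*(d - 3)*(d - 4)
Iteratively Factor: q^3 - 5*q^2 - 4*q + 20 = (q - 5)*(q^2 - 4) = (q - 5)*(q + 2)*(q - 2)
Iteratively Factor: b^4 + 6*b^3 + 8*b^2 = (b)*(b^3 + 6*b^2 + 8*b) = b^2*(b^2 + 6*b + 8) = b^2*(b + 2)*(b + 4)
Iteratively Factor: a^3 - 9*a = (a)*(a^2 - 9) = a*(a - 3)*(a + 3)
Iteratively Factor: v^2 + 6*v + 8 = (v + 4)*(v + 2)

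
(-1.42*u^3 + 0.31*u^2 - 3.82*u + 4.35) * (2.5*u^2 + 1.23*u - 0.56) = -3.55*u^5 - 0.9716*u^4 - 8.3735*u^3 + 6.0028*u^2 + 7.4897*u - 2.436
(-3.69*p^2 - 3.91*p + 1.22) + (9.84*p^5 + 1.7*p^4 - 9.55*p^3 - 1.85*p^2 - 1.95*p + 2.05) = 9.84*p^5 + 1.7*p^4 - 9.55*p^3 - 5.54*p^2 - 5.86*p + 3.27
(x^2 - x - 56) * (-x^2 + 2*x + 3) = -x^4 + 3*x^3 + 57*x^2 - 115*x - 168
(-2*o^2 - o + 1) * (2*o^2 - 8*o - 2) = -4*o^4 + 14*o^3 + 14*o^2 - 6*o - 2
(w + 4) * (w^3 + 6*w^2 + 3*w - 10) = w^4 + 10*w^3 + 27*w^2 + 2*w - 40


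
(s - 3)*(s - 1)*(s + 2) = s^3 - 2*s^2 - 5*s + 6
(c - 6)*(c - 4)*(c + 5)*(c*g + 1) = c^4*g - 5*c^3*g + c^3 - 26*c^2*g - 5*c^2 + 120*c*g - 26*c + 120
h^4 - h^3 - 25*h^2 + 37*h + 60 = (h - 4)*(h - 3)*(h + 1)*(h + 5)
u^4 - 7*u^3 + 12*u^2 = u^2*(u - 4)*(u - 3)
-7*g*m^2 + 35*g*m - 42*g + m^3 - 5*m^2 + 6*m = (-7*g + m)*(m - 3)*(m - 2)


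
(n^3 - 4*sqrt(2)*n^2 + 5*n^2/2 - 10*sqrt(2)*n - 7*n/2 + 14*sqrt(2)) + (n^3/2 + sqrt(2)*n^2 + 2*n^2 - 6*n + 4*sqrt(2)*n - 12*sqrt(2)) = 3*n^3/2 - 3*sqrt(2)*n^2 + 9*n^2/2 - 19*n/2 - 6*sqrt(2)*n + 2*sqrt(2)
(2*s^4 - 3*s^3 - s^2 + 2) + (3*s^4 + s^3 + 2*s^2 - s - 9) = 5*s^4 - 2*s^3 + s^2 - s - 7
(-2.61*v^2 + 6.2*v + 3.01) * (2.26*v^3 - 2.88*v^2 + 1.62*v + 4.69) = -5.8986*v^5 + 21.5288*v^4 - 15.2816*v^3 - 10.8657*v^2 + 33.9542*v + 14.1169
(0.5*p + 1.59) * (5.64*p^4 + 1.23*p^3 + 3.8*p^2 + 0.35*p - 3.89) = 2.82*p^5 + 9.5826*p^4 + 3.8557*p^3 + 6.217*p^2 - 1.3885*p - 6.1851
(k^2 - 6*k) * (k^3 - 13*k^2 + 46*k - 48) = k^5 - 19*k^4 + 124*k^3 - 324*k^2 + 288*k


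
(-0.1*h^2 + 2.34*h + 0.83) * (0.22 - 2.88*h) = 0.288*h^3 - 6.7612*h^2 - 1.8756*h + 0.1826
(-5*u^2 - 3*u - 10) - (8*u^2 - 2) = -13*u^2 - 3*u - 8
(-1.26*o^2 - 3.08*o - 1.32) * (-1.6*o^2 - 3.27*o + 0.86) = 2.016*o^4 + 9.0482*o^3 + 11.1*o^2 + 1.6676*o - 1.1352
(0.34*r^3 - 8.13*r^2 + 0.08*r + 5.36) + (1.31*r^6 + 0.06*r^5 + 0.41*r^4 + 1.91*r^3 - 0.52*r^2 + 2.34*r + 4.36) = 1.31*r^6 + 0.06*r^5 + 0.41*r^4 + 2.25*r^3 - 8.65*r^2 + 2.42*r + 9.72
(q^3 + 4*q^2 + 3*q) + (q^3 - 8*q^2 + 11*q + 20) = 2*q^3 - 4*q^2 + 14*q + 20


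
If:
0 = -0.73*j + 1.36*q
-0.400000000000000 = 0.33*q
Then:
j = -2.26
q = -1.21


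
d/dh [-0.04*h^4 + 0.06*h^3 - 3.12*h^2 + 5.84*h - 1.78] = -0.16*h^3 + 0.18*h^2 - 6.24*h + 5.84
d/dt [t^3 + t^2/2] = t*(3*t + 1)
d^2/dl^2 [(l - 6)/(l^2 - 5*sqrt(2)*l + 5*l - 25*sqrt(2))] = 2*((l - 6)*(2*l - 5*sqrt(2) + 5)^2 + (-3*l + 1 + 5*sqrt(2))*(l^2 - 5*sqrt(2)*l + 5*l - 25*sqrt(2)))/(l^2 - 5*sqrt(2)*l + 5*l - 25*sqrt(2))^3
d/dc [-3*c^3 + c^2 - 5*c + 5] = -9*c^2 + 2*c - 5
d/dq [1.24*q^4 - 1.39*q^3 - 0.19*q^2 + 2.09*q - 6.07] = 4.96*q^3 - 4.17*q^2 - 0.38*q + 2.09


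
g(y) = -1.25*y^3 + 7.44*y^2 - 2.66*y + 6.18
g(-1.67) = 37.19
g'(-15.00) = -1069.61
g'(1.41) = 10.87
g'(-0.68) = -14.51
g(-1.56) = 33.18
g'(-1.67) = -37.97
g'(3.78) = 0.00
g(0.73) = 7.72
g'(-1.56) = -35.00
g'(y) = -3.75*y^2 + 14.88*y - 2.66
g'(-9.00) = -440.33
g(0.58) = 6.90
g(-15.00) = 5938.83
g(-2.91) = 107.73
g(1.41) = 13.72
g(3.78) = 34.92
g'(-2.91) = -77.72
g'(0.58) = 4.71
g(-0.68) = 11.82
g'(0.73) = 6.20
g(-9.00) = 1544.01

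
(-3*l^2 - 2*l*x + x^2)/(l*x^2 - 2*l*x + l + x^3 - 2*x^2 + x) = (-3*l + x)/(x^2 - 2*x + 1)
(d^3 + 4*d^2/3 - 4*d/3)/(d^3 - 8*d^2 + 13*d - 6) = d*(3*d^2 + 4*d - 4)/(3*(d^3 - 8*d^2 + 13*d - 6))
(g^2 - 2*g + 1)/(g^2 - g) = (g - 1)/g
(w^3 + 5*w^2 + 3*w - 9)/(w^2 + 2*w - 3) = w + 3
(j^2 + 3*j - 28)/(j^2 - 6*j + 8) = (j + 7)/(j - 2)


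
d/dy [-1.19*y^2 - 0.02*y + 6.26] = -2.38*y - 0.02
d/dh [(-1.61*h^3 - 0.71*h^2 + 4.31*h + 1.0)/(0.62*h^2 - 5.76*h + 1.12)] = (-0.9982*h^4 + 18.5472*h^3 - 3.9922*h^2 - 2.8304*h + 10.5872)/(0.3844*h^4 - 7.1424*h^3 + 34.5664*h^2 - 12.9024*h + 1.2544)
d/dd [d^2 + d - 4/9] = 2*d + 1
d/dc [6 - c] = -1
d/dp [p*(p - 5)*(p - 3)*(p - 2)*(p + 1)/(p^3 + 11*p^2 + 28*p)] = 2*(p^5 + 12*p^4 - 43*p^3 - 263*p^2 + 618*p + 179)/(p^4 + 22*p^3 + 177*p^2 + 616*p + 784)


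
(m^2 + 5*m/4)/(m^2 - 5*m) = (m + 5/4)/(m - 5)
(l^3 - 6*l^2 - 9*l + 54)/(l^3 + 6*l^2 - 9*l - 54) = (l - 6)/(l + 6)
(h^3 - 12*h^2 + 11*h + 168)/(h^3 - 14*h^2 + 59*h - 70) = (h^2 - 5*h - 24)/(h^2 - 7*h + 10)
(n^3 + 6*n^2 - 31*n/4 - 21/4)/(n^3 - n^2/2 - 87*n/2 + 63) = (n + 1/2)/(n - 6)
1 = 1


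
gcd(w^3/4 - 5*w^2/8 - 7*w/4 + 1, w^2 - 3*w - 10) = w + 2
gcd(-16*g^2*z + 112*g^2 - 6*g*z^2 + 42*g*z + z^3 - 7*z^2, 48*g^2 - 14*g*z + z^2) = -8*g + z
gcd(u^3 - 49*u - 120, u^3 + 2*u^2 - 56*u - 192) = u - 8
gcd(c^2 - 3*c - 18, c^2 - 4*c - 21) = c + 3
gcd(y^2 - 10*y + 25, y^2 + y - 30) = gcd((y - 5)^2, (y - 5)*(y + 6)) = y - 5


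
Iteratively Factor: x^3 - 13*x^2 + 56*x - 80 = (x - 4)*(x^2 - 9*x + 20) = (x - 5)*(x - 4)*(x - 4)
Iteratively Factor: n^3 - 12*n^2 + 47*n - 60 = (n - 5)*(n^2 - 7*n + 12) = (n - 5)*(n - 4)*(n - 3)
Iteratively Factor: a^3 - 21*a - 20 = (a - 5)*(a^2 + 5*a + 4) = (a - 5)*(a + 1)*(a + 4)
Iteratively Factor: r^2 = (r)*(r)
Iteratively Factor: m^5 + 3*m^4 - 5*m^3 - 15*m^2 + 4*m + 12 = (m - 1)*(m^4 + 4*m^3 - m^2 - 16*m - 12) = (m - 2)*(m - 1)*(m^3 + 6*m^2 + 11*m + 6) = (m - 2)*(m - 1)*(m + 2)*(m^2 + 4*m + 3) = (m - 2)*(m - 1)*(m + 1)*(m + 2)*(m + 3)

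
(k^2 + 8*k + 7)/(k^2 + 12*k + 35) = (k + 1)/(k + 5)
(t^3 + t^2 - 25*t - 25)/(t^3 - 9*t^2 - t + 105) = (t^2 + 6*t + 5)/(t^2 - 4*t - 21)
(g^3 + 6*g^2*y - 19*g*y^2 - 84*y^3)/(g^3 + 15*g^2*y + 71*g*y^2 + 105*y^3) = (g - 4*y)/(g + 5*y)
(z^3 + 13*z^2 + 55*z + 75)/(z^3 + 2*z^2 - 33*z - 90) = (z + 5)/(z - 6)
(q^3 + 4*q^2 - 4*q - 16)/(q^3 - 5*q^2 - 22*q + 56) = (q + 2)/(q - 7)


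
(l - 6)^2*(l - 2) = l^3 - 14*l^2 + 60*l - 72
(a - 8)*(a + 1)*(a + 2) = a^3 - 5*a^2 - 22*a - 16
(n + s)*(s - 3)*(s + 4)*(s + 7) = n*s^3 + 8*n*s^2 - 5*n*s - 84*n + s^4 + 8*s^3 - 5*s^2 - 84*s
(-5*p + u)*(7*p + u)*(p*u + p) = -35*p^3*u - 35*p^3 + 2*p^2*u^2 + 2*p^2*u + p*u^3 + p*u^2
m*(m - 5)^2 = m^3 - 10*m^2 + 25*m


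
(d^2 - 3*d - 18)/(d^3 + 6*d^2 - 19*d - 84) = (d - 6)/(d^2 + 3*d - 28)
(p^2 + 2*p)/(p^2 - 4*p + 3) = p*(p + 2)/(p^2 - 4*p + 3)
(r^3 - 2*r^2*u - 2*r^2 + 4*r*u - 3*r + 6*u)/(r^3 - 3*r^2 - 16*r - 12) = (r^2 - 2*r*u - 3*r + 6*u)/(r^2 - 4*r - 12)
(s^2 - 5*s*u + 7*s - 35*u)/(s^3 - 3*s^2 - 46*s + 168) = (s - 5*u)/(s^2 - 10*s + 24)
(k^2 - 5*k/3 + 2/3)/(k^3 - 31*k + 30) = (k - 2/3)/(k^2 + k - 30)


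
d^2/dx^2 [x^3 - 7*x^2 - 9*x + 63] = 6*x - 14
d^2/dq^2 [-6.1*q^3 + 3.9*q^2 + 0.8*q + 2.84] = 7.8 - 36.6*q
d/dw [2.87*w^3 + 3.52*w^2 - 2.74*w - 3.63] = 8.61*w^2 + 7.04*w - 2.74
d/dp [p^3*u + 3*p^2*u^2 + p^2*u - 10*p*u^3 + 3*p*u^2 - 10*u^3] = u*(3*p^2 + 6*p*u + 2*p - 10*u^2 + 3*u)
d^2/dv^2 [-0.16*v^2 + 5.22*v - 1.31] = -0.320000000000000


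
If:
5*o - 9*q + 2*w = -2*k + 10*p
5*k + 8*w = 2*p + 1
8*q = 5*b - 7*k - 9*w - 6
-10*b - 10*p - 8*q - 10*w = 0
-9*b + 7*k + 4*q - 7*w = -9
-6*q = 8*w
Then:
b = 3067/2436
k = -2/609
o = -12227/6090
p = -1549/1218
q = 155/609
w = -155/812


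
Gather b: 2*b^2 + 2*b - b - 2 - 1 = 2*b^2 + b - 3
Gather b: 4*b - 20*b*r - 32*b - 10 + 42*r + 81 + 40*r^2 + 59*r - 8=b*(-20*r - 28) + 40*r^2 + 101*r + 63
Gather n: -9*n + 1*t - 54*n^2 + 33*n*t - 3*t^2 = -54*n^2 + n*(33*t - 9) - 3*t^2 + t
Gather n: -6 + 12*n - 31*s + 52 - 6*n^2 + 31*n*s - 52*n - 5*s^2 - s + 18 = -6*n^2 + n*(31*s - 40) - 5*s^2 - 32*s + 64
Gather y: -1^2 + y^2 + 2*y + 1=y^2 + 2*y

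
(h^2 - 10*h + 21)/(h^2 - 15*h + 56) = (h - 3)/(h - 8)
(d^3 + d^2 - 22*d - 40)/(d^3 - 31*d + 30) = (d^2 + 6*d + 8)/(d^2 + 5*d - 6)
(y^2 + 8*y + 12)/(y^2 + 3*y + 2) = (y + 6)/(y + 1)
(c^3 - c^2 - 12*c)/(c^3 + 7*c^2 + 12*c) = (c - 4)/(c + 4)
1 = 1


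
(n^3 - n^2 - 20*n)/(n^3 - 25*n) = (n + 4)/(n + 5)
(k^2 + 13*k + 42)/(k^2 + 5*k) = (k^2 + 13*k + 42)/(k*(k + 5))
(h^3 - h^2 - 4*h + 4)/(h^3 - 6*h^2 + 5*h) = (h^2 - 4)/(h*(h - 5))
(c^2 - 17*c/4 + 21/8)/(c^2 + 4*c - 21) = (8*c^2 - 34*c + 21)/(8*(c^2 + 4*c - 21))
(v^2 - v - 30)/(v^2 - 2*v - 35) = (v - 6)/(v - 7)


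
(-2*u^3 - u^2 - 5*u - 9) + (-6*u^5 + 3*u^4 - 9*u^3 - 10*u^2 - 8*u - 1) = -6*u^5 + 3*u^4 - 11*u^3 - 11*u^2 - 13*u - 10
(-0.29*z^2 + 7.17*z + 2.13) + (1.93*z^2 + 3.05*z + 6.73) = 1.64*z^2 + 10.22*z + 8.86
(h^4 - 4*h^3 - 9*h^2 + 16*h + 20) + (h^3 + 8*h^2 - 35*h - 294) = h^4 - 3*h^3 - h^2 - 19*h - 274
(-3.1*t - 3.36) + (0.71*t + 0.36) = -2.39*t - 3.0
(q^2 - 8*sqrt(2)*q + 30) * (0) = 0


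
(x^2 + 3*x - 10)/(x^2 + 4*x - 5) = (x - 2)/(x - 1)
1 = 1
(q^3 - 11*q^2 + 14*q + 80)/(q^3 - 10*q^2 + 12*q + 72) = (q^2 - 13*q + 40)/(q^2 - 12*q + 36)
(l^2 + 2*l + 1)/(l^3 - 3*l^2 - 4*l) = (l + 1)/(l*(l - 4))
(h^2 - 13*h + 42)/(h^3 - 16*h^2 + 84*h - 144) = (h - 7)/(h^2 - 10*h + 24)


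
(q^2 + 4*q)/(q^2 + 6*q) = (q + 4)/(q + 6)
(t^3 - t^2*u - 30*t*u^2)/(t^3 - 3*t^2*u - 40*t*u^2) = (t - 6*u)/(t - 8*u)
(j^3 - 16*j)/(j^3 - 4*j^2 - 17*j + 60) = j*(j - 4)/(j^2 - 8*j + 15)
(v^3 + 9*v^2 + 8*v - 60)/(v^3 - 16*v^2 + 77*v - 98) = (v^2 + 11*v + 30)/(v^2 - 14*v + 49)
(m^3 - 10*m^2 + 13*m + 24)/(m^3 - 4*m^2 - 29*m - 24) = (m - 3)/(m + 3)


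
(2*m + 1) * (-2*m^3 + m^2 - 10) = -4*m^4 + m^2 - 20*m - 10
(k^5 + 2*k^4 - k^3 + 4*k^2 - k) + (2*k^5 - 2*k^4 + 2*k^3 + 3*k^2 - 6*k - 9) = 3*k^5 + k^3 + 7*k^2 - 7*k - 9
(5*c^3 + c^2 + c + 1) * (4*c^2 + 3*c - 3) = 20*c^5 + 19*c^4 - 8*c^3 + 4*c^2 - 3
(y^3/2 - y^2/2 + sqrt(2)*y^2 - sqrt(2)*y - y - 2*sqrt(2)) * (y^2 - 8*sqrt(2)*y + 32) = y^5/2 - 3*sqrt(2)*y^4 - y^4/2 - y^3 + 3*sqrt(2)*y^3 + 38*sqrt(2)*y^2 - 32*sqrt(2)*y - 64*sqrt(2)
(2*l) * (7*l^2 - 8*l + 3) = 14*l^3 - 16*l^2 + 6*l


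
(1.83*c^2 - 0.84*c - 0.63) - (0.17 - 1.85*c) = 1.83*c^2 + 1.01*c - 0.8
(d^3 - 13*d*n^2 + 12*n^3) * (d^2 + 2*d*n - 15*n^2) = d^5 + 2*d^4*n - 28*d^3*n^2 - 14*d^2*n^3 + 219*d*n^4 - 180*n^5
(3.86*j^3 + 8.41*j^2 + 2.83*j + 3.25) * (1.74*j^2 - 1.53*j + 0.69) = 6.7164*j^5 + 8.7276*j^4 - 5.2797*j^3 + 7.128*j^2 - 3.0198*j + 2.2425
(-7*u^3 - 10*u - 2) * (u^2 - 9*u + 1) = -7*u^5 + 63*u^4 - 17*u^3 + 88*u^2 + 8*u - 2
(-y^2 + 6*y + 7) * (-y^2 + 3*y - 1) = y^4 - 9*y^3 + 12*y^2 + 15*y - 7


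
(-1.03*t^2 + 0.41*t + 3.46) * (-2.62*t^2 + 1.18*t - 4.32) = 2.6986*t^4 - 2.2896*t^3 - 4.1318*t^2 + 2.3116*t - 14.9472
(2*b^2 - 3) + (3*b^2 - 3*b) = 5*b^2 - 3*b - 3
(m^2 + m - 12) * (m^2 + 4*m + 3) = m^4 + 5*m^3 - 5*m^2 - 45*m - 36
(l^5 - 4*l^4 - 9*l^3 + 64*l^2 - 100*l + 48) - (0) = l^5 - 4*l^4 - 9*l^3 + 64*l^2 - 100*l + 48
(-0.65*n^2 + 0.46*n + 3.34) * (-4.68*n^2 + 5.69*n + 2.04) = 3.042*n^4 - 5.8513*n^3 - 14.3398*n^2 + 19.943*n + 6.8136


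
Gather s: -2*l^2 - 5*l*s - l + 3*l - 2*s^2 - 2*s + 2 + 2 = -2*l^2 + 2*l - 2*s^2 + s*(-5*l - 2) + 4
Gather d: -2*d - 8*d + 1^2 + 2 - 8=-10*d - 5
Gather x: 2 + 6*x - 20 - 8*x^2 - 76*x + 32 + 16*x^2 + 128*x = 8*x^2 + 58*x + 14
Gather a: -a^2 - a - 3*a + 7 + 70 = -a^2 - 4*a + 77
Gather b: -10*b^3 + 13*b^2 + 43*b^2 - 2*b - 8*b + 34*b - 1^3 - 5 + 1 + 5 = -10*b^3 + 56*b^2 + 24*b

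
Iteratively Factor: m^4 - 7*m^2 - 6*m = (m - 3)*(m^3 + 3*m^2 + 2*m) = (m - 3)*(m + 1)*(m^2 + 2*m) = m*(m - 3)*(m + 1)*(m + 2)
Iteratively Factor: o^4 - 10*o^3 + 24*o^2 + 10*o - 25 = (o + 1)*(o^3 - 11*o^2 + 35*o - 25) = (o - 5)*(o + 1)*(o^2 - 6*o + 5) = (o - 5)*(o - 1)*(o + 1)*(o - 5)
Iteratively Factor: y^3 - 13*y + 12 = (y - 3)*(y^2 + 3*y - 4) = (y - 3)*(y + 4)*(y - 1)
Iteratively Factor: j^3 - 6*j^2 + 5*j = (j - 5)*(j^2 - j) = j*(j - 5)*(j - 1)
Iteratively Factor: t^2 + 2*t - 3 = (t - 1)*(t + 3)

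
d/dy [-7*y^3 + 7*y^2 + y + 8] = -21*y^2 + 14*y + 1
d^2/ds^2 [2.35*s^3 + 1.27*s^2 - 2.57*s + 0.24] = 14.1*s + 2.54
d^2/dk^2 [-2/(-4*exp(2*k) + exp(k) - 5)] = 2*((1 - 16*exp(k))*(4*exp(2*k) - exp(k) + 5) + 2*(8*exp(k) - 1)^2*exp(k))*exp(k)/(4*exp(2*k) - exp(k) + 5)^3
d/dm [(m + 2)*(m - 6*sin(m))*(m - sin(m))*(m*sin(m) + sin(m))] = -(m + 1)*(m + 2)*(m - 6*sin(m))*(cos(m) - 1)*sin(m) - (m + 1)*(m + 2)*(m - sin(m))*(6*cos(m) - 1)*sin(m) + (m + 1)*(m - 6*sin(m))*(m - sin(m))*sin(m) + (m + 2)*(m - 6*sin(m))*(m - sin(m))*(m*cos(m) + sqrt(2)*sin(m + pi/4))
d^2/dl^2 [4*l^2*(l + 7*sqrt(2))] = 24*l + 56*sqrt(2)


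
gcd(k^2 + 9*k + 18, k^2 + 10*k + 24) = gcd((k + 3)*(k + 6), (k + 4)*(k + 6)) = k + 6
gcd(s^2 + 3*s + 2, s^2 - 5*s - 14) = s + 2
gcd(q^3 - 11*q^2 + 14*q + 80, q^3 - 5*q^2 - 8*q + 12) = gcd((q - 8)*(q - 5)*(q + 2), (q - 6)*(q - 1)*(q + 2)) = q + 2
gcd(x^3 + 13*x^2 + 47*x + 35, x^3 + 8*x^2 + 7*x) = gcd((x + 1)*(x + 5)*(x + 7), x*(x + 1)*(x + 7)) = x^2 + 8*x + 7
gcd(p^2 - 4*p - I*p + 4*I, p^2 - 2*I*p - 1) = p - I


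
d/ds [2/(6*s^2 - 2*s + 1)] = 4*(1 - 6*s)/(6*s^2 - 2*s + 1)^2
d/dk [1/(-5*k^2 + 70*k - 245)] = 2*(k - 7)/(5*(k^2 - 14*k + 49)^2)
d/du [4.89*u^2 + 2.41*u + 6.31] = 9.78*u + 2.41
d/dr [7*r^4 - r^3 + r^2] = r*(28*r^2 - 3*r + 2)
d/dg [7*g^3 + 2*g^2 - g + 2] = 21*g^2 + 4*g - 1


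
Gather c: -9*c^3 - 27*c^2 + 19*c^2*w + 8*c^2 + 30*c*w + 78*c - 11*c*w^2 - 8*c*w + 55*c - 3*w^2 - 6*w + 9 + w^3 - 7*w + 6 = -9*c^3 + c^2*(19*w - 19) + c*(-11*w^2 + 22*w + 133) + w^3 - 3*w^2 - 13*w + 15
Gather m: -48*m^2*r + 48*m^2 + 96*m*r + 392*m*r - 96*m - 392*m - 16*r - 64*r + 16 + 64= m^2*(48 - 48*r) + m*(488*r - 488) - 80*r + 80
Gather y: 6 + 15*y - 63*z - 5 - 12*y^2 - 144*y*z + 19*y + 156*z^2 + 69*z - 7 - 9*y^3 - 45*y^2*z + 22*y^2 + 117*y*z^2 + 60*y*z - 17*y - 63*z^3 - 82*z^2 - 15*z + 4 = -9*y^3 + y^2*(10 - 45*z) + y*(117*z^2 - 84*z + 17) - 63*z^3 + 74*z^2 - 9*z - 2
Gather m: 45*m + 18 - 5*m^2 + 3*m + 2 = -5*m^2 + 48*m + 20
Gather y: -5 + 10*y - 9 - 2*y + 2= 8*y - 12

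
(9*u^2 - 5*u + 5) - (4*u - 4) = 9*u^2 - 9*u + 9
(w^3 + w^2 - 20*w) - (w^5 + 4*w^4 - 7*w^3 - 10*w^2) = -w^5 - 4*w^4 + 8*w^3 + 11*w^2 - 20*w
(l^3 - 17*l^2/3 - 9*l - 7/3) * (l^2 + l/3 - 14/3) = l^5 - 16*l^4/3 - 140*l^3/9 + 190*l^2/9 + 371*l/9 + 98/9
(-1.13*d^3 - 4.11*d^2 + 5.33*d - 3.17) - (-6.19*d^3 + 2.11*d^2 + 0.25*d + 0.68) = 5.06*d^3 - 6.22*d^2 + 5.08*d - 3.85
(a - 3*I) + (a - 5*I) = 2*a - 8*I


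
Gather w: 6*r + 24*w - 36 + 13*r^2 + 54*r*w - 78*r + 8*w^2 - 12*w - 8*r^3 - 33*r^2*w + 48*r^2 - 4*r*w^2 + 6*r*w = -8*r^3 + 61*r^2 - 72*r + w^2*(8 - 4*r) + w*(-33*r^2 + 60*r + 12) - 36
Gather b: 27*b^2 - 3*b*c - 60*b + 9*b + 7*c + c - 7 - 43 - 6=27*b^2 + b*(-3*c - 51) + 8*c - 56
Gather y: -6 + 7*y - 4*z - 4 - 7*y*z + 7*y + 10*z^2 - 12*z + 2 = y*(14 - 7*z) + 10*z^2 - 16*z - 8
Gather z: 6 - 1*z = 6 - z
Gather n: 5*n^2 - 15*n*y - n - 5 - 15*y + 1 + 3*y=5*n^2 + n*(-15*y - 1) - 12*y - 4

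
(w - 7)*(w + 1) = w^2 - 6*w - 7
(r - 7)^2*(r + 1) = r^3 - 13*r^2 + 35*r + 49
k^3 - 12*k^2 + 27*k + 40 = (k - 8)*(k - 5)*(k + 1)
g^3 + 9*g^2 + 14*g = g*(g + 2)*(g + 7)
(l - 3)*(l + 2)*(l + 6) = l^3 + 5*l^2 - 12*l - 36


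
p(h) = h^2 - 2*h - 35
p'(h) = 2*h - 2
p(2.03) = -34.94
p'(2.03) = 2.06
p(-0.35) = -34.18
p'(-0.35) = -2.70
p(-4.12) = -9.79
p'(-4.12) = -10.24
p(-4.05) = -10.50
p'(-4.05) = -10.10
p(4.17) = -25.95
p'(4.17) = 6.34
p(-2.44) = -24.17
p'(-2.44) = -6.88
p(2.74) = -32.97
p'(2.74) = 3.48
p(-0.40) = -34.04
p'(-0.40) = -2.80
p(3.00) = -32.00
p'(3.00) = 4.00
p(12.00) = 85.00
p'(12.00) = 22.00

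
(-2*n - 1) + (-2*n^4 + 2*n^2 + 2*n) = -2*n^4 + 2*n^2 - 1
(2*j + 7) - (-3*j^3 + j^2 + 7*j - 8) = 3*j^3 - j^2 - 5*j + 15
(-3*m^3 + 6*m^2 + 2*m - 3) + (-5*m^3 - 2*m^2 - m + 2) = -8*m^3 + 4*m^2 + m - 1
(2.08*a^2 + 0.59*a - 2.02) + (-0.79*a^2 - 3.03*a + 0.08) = 1.29*a^2 - 2.44*a - 1.94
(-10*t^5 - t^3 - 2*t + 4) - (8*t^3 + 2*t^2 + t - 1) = -10*t^5 - 9*t^3 - 2*t^2 - 3*t + 5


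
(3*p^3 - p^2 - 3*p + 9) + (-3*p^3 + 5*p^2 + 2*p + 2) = 4*p^2 - p + 11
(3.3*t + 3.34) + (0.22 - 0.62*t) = 2.68*t + 3.56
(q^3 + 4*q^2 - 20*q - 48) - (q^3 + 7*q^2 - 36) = -3*q^2 - 20*q - 12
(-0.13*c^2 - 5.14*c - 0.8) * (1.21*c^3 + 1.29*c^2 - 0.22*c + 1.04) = -0.1573*c^5 - 6.3871*c^4 - 7.57*c^3 - 0.0364*c^2 - 5.1696*c - 0.832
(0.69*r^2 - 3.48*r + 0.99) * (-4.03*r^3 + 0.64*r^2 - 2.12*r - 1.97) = -2.7807*r^5 + 14.466*r^4 - 7.6797*r^3 + 6.6519*r^2 + 4.7568*r - 1.9503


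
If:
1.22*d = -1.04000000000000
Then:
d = -0.85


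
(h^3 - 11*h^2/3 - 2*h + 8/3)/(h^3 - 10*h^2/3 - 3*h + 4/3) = (3*h - 2)/(3*h - 1)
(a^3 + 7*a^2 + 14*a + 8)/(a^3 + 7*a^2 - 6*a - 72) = (a^2 + 3*a + 2)/(a^2 + 3*a - 18)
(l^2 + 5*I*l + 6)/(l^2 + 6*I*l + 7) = (l + 6*I)/(l + 7*I)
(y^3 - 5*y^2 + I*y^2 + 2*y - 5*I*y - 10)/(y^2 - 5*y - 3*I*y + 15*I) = (y^2 + I*y + 2)/(y - 3*I)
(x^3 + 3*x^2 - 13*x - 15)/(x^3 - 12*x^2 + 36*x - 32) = (x^3 + 3*x^2 - 13*x - 15)/(x^3 - 12*x^2 + 36*x - 32)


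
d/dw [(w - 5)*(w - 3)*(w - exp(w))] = (1 - exp(w))*(w - 5)*(w - 3) + (w - 5)*(w - exp(w)) + (w - 3)*(w - exp(w))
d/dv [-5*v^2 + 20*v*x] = -10*v + 20*x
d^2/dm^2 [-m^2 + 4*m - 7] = -2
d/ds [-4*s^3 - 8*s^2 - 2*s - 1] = -12*s^2 - 16*s - 2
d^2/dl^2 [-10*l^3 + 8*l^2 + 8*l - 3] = 16 - 60*l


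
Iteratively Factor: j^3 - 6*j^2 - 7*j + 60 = (j - 4)*(j^2 - 2*j - 15) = (j - 4)*(j + 3)*(j - 5)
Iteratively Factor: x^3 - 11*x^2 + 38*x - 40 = (x - 5)*(x^2 - 6*x + 8) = (x - 5)*(x - 2)*(x - 4)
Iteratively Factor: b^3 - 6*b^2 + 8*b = (b - 2)*(b^2 - 4*b) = b*(b - 2)*(b - 4)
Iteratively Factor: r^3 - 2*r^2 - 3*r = (r)*(r^2 - 2*r - 3) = r*(r - 3)*(r + 1)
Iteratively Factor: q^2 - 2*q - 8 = (q - 4)*(q + 2)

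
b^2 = b^2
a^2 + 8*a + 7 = (a + 1)*(a + 7)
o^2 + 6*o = o*(o + 6)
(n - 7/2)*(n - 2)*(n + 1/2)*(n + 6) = n^4 + n^3 - 103*n^2/4 + 29*n + 21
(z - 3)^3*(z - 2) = z^4 - 11*z^3 + 45*z^2 - 81*z + 54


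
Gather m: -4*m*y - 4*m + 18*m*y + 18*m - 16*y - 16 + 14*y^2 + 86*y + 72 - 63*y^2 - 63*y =m*(14*y + 14) - 49*y^2 + 7*y + 56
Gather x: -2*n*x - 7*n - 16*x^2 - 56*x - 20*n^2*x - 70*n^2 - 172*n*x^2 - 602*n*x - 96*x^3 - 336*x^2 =-70*n^2 - 7*n - 96*x^3 + x^2*(-172*n - 352) + x*(-20*n^2 - 604*n - 56)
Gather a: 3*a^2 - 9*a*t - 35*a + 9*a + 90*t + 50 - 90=3*a^2 + a*(-9*t - 26) + 90*t - 40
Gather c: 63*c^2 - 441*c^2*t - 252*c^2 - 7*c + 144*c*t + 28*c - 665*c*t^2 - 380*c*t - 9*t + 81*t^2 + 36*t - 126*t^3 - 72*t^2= c^2*(-441*t - 189) + c*(-665*t^2 - 236*t + 21) - 126*t^3 + 9*t^2 + 27*t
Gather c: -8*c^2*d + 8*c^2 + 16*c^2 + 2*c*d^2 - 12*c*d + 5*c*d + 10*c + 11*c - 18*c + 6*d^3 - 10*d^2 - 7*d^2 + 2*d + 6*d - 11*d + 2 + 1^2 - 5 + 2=c^2*(24 - 8*d) + c*(2*d^2 - 7*d + 3) + 6*d^3 - 17*d^2 - 3*d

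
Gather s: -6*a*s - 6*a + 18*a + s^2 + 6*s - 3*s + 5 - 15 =12*a + s^2 + s*(3 - 6*a) - 10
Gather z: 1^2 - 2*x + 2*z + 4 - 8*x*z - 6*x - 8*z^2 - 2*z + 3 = -8*x*z - 8*x - 8*z^2 + 8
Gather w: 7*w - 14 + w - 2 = 8*w - 16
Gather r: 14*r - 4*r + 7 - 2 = 10*r + 5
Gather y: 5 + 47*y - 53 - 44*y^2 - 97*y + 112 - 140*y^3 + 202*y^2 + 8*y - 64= -140*y^3 + 158*y^2 - 42*y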